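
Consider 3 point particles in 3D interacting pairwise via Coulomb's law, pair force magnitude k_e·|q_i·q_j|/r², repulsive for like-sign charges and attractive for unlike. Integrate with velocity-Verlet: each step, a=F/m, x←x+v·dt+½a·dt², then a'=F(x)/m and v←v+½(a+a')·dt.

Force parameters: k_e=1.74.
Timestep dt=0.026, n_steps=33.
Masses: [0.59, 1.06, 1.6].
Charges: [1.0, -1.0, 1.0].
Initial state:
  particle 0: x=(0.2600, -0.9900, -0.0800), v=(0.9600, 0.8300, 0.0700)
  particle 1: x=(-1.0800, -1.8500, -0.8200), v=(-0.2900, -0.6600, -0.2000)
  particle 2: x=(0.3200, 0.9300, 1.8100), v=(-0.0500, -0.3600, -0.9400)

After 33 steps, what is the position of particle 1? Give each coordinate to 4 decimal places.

step 0: x0=(0.2600, -0.9900, -0.0800) x1=(-1.0800, -1.8500, -0.8200) x2=(0.3200, 0.9300, 1.8100)
step 1: x0=(0.2847, -0.9687, -0.0784) x1=(-1.0874, -1.8670, -0.8251) x2=(0.3187, 0.9207, 1.7856)
step 2: x0=(0.3089, -0.9479, -0.0773) x1=(-1.0945, -1.8839, -0.8300) x2=(0.3174, 0.9114, 1.7612)
step 3: x0=(0.3327, -0.9275, -0.0766) x1=(-1.1013, -1.9005, -0.8348) x2=(0.3160, 0.9021, 1.7369)
step 4: x0=(0.3561, -0.9077, -0.0763) x1=(-1.1079, -1.9169, -0.8393) x2=(0.3147, 0.8929, 1.7126)
step 5: x0=(0.3791, -0.8884, -0.0765) x1=(-1.1142, -1.9331, -0.8438) x2=(0.3133, 0.8838, 1.6884)
step 6: x0=(0.4017, -0.8696, -0.0771) x1=(-1.1203, -1.9492, -0.8480) x2=(0.3119, 0.8747, 1.6642)
step 7: x0=(0.4239, -0.8513, -0.0781) x1=(-1.1262, -1.9650, -0.8521) x2=(0.3105, 0.8656, 1.6401)
step 8: x0=(0.4458, -0.8334, -0.0795) x1=(-1.1318, -1.9806, -0.8561) x2=(0.3091, 0.8566, 1.6160)
step 9: x0=(0.4674, -0.8161, -0.0814) x1=(-1.1373, -1.9961, -0.8600) x2=(0.3076, 0.8477, 1.5921)
step 10: x0=(0.4887, -0.7992, -0.0836) x1=(-1.1425, -2.0113, -0.8637) x2=(0.3062, 0.8388, 1.5681)
step 11: x0=(0.5097, -0.7829, -0.0863) x1=(-1.1475, -2.0264, -0.8673) x2=(0.3046, 0.8300, 1.5443)
step 12: x0=(0.5304, -0.7670, -0.0894) x1=(-1.1523, -2.0413, -0.8707) x2=(0.3031, 0.8213, 1.5205)
step 13: x0=(0.5509, -0.7516, -0.0928) x1=(-1.1570, -2.0561, -0.8741) x2=(0.3015, 0.8126, 1.4968)
step 14: x0=(0.5711, -0.7367, -0.0967) x1=(-1.1614, -2.0706, -0.8773) x2=(0.2999, 0.8040, 1.4731)
step 15: x0=(0.5911, -0.7224, -0.1010) x1=(-1.1657, -2.0850, -0.8804) x2=(0.2983, 0.7955, 1.4496)
step 16: x0=(0.6109, -0.7085, -0.1057) x1=(-1.1698, -2.0993, -0.8834) x2=(0.2966, 0.7870, 1.4261)
step 17: x0=(0.6305, -0.6951, -0.1109) x1=(-1.1737, -2.1133, -0.8864) x2=(0.2949, 0.7786, 1.4027)
step 18: x0=(0.6499, -0.6822, -0.1164) x1=(-1.1775, -2.1272, -0.8892) x2=(0.2932, 0.7703, 1.3794)
step 19: x0=(0.6691, -0.6698, -0.1224) x1=(-1.1811, -2.1410, -0.8919) x2=(0.2914, 0.7620, 1.3562)
step 20: x0=(0.6882, -0.6579, -0.1288) x1=(-1.1845, -2.1546, -0.8945) x2=(0.2895, 0.7539, 1.3331)
step 21: x0=(0.7072, -0.6465, -0.1356) x1=(-1.1878, -2.1680, -0.8970) x2=(0.2876, 0.7458, 1.3100)
step 22: x0=(0.7260, -0.6356, -0.1428) x1=(-1.1910, -2.1813, -0.8995) x2=(0.2857, 0.7378, 1.2871)
step 23: x0=(0.7446, -0.6252, -0.1505) x1=(-1.1939, -2.1944, -0.9018) x2=(0.2837, 0.7299, 1.2643)
step 24: x0=(0.7632, -0.6154, -0.1586) x1=(-1.1968, -2.2074, -0.9041) x2=(0.2816, 0.7221, 1.2415)
step 25: x0=(0.7817, -0.6060, -0.1671) x1=(-1.1994, -2.2202, -0.9062) x2=(0.2795, 0.7144, 1.2189)
step 26: x0=(0.8001, -0.5972, -0.1761) x1=(-1.2020, -2.2329, -0.9083) x2=(0.2773, 0.7067, 1.1964)
step 27: x0=(0.8184, -0.5888, -0.1855) x1=(-1.2044, -2.2454, -0.9103) x2=(0.2750, 0.6992, 1.1740)
step 28: x0=(0.8367, -0.5810, -0.1953) x1=(-1.2066, -2.2578, -0.9123) x2=(0.2727, 0.6917, 1.1517)
step 29: x0=(0.8549, -0.5737, -0.2056) x1=(-1.2088, -2.2700, -0.9141) x2=(0.2703, 0.6844, 1.1295)
step 30: x0=(0.8731, -0.5669, -0.2163) x1=(-1.2107, -2.2821, -0.9159) x2=(0.2678, 0.6771, 1.1074)
step 31: x0=(0.8913, -0.5606, -0.2275) x1=(-1.2126, -2.2940, -0.9176) x2=(0.2652, 0.6699, 1.0854)
step 32: x0=(0.9095, -0.5548, -0.2391) x1=(-1.2143, -2.3058, -0.9192) x2=(0.2625, 0.6628, 1.0635)
step 33: x0=(0.9277, -0.5495, -0.2511) x1=(-1.2159, -2.3175, -0.9208) x2=(0.2598, 0.6558, 1.0418)

(-1.2159, -2.3175, -0.9208)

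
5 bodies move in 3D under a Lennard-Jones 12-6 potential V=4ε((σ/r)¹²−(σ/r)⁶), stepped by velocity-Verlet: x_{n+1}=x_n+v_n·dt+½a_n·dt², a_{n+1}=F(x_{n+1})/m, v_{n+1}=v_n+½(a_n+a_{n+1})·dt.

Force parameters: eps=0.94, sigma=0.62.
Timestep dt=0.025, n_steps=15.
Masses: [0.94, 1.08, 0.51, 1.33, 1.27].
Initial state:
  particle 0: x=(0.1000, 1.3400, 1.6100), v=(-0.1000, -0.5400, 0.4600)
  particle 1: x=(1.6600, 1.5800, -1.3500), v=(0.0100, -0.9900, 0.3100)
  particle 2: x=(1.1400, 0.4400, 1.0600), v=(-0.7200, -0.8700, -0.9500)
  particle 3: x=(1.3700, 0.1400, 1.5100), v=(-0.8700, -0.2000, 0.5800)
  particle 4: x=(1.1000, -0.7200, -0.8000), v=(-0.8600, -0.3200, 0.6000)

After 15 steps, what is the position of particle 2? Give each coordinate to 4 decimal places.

step 0: x0=(0.1000, 1.3400, 1.6100) x1=(1.6600, 1.5800, -1.3500) x2=(1.1400, 0.4400, 1.0600) x3=(1.3700, 0.1400, 1.5100) x4=(1.1000, -0.7200, -0.8000)
step 1: x0=(0.0975, 1.3265, 1.6215) x1=(1.6602, 1.5552, -1.3422) x2=(1.0997, 0.4474, 0.9927) x3=(1.3568, 0.1239, 1.5412) x4=(1.0785, -0.7280, -0.7850)
step 2: x0=(0.0951, 1.3129, 1.6330) x1=(1.6605, 1.5305, -1.3345) x2=(1.0586, 0.4556, 0.9239) x3=(1.3438, 0.1074, 1.5730) x4=(1.0570, -0.7360, -0.7700)
step 3: x0=(0.0927, 1.2993, 1.6444) x1=(1.6607, 1.5057, -1.3267) x2=(1.0190, 0.4620, 0.8588) x3=(1.3303, 0.0917, 1.6034) x4=(1.0355, -0.7440, -0.7550)
step 4: x0=(0.0904, 1.2856, 1.6558) x1=(1.6610, 1.4810, -1.3190) x2=(0.9804, 0.4673, 0.7960) x3=(1.3163, 0.0764, 1.6329) x4=(1.0140, -0.7520, -0.7400)
step 5: x0=(0.0881, 1.2719, 1.6672) x1=(1.6612, 1.4562, -1.3112) x2=(0.9422, 0.4720, 0.7346) x3=(1.3021, 0.0614, 1.6619) x4=(0.9925, -0.7600, -0.7250)
step 6: x0=(0.0859, 1.2582, 1.6785) x1=(1.6615, 1.4315, -1.3035) x2=(0.9043, 0.4764, 0.6740) x3=(1.2879, 0.0465, 1.6906) x4=(0.9710, -0.7679, -0.7099)
step 7: x0=(0.0837, 1.2444, 1.6898) x1=(1.6617, 1.4067, -1.2957) x2=(0.8664, 0.4807, 0.6139) x3=(1.2735, 0.0317, 1.7192) x4=(0.9495, -0.7759, -0.6949)
step 8: x0=(0.0815, 1.2306, 1.7011) x1=(1.6620, 1.3819, -1.2879) x2=(0.8287, 0.4849, 0.5541) x3=(1.2591, 0.0170, 1.7476) x4=(0.9280, -0.7839, -0.6799)
step 9: x0=(0.0794, 1.2168, 1.7124) x1=(1.6622, 1.3572, -1.2802) x2=(0.7910, 0.4891, 0.4944) x3=(1.2447, 0.0022, 1.7760) x4=(0.9065, -0.7918, -0.6648)
step 10: x0=(0.0773, 1.2029, 1.7236) x1=(1.6625, 1.3324, -1.2724) x2=(0.7532, 0.4932, 0.4349) x3=(1.2302, -0.0124, 1.8043) x4=(0.8850, -0.7997, -0.6498)
step 11: x0=(0.0752, 1.1890, 1.7348) x1=(1.6627, 1.3076, -1.2646) x2=(0.7155, 0.4972, 0.3755) x3=(1.2157, -0.0271, 1.8326) x4=(0.8635, -0.8077, -0.6347)
step 12: x0=(0.0732, 1.1750, 1.7460) x1=(1.6629, 1.2828, -1.2569) x2=(0.6778, 0.5013, 0.3161) x3=(1.2012, -0.0418, 1.8609) x4=(0.8420, -0.8156, -0.6196)
step 13: x0=(0.0712, 1.1611, 1.7572) x1=(1.6632, 1.2581, -1.2491) x2=(0.6401, 0.5053, 0.2567) x3=(1.1867, -0.0564, 1.8892) x4=(0.8205, -0.8235, -0.6045)
step 14: x0=(0.0692, 1.1471, 1.7683) x1=(1.6634, 1.2333, -1.2413) x2=(0.6024, 0.5093, 0.1974) x3=(1.1721, -0.0710, 1.9174) x4=(0.7990, -0.8313, -0.5894)
step 15: x0=(0.0672, 1.1331, 1.7795) x1=(1.6636, 1.2085, -1.2335) x2=(0.5648, 0.5132, 0.1380) x3=(1.1576, -0.0856, 1.9457) x4=(0.7775, -0.8392, -0.5743)

(0.5648, 0.5132, 0.1380)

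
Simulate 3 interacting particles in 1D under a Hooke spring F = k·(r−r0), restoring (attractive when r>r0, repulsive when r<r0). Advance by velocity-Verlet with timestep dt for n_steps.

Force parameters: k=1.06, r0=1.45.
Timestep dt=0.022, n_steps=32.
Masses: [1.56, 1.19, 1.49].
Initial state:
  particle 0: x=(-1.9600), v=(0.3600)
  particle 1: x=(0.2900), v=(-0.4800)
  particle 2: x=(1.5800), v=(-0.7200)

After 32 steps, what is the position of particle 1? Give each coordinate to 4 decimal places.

(-0.2104)

step 0: x0=(-1.9600) x1=(0.2900) x2=(1.5800)
step 1: x0=(-1.9516) x1=(0.2792) x2=(1.5638)
step 2: x0=(-1.9423) x1=(0.2681) x2=(1.5470)
step 3: x0=(-1.9320) x1=(0.2565) x2=(1.5295)
step 4: x0=(-1.9209) x1=(0.2445) x2=(1.5114)
step 5: x0=(-1.9088) x1=(0.2322) x2=(1.4927)
step 6: x0=(-1.8959) x1=(0.2194) x2=(1.4734)
step 7: x0=(-1.8821) x1=(0.2063) x2=(1.4535)
step 8: x0=(-1.8676) x1=(0.1928) x2=(1.4330)
step 9: x0=(-1.8522) x1=(0.1790) x2=(1.4119)
step 10: x0=(-1.8360) x1=(0.1648) x2=(1.3903)
step 11: x0=(-1.8190) x1=(0.1503) x2=(1.3681)
step 12: x0=(-1.8013) x1=(0.1355) x2=(1.3455)
step 13: x0=(-1.7829) x1=(0.1204) x2=(1.3223)
step 14: x0=(-1.7638) x1=(0.1049) x2=(1.2986)
step 15: x0=(-1.7440) x1=(0.0892) x2=(1.2745)
step 16: x0=(-1.7236) x1=(0.0732) x2=(1.2499)
step 17: x0=(-1.7026) x1=(0.0569) x2=(1.2249)
step 18: x0=(-1.6809) x1=(0.0404) x2=(1.1995)
step 19: x0=(-1.6588) x1=(0.0236) x2=(1.1737)
step 20: x0=(-1.6360) x1=(0.0066) x2=(1.1476)
step 21: x0=(-1.6128) x1=(-0.0107) x2=(1.1210)
step 22: x0=(-1.5891) x1=(-0.0281) x2=(1.0942)
step 23: x0=(-1.5650) x1=(-0.0457) x2=(1.0670)
step 24: x0=(-1.5405) x1=(-0.0635) x2=(1.0395)
step 25: x0=(-1.5156) x1=(-0.0814) x2=(1.0118)
step 26: x0=(-1.4903) x1=(-0.0995) x2=(0.9838)
step 27: x0=(-1.4647) x1=(-0.1178) x2=(0.9556)
step 28: x0=(-1.4388) x1=(-0.1361) x2=(0.9272)
step 29: x0=(-1.4127) x1=(-0.1546) x2=(0.8986)
step 30: x0=(-1.3864) x1=(-0.1731) x2=(0.8698)
step 31: x0=(-1.3598) x1=(-0.1917) x2=(0.8409)
step 32: x0=(-1.3331) x1=(-0.2104) x2=(0.8119)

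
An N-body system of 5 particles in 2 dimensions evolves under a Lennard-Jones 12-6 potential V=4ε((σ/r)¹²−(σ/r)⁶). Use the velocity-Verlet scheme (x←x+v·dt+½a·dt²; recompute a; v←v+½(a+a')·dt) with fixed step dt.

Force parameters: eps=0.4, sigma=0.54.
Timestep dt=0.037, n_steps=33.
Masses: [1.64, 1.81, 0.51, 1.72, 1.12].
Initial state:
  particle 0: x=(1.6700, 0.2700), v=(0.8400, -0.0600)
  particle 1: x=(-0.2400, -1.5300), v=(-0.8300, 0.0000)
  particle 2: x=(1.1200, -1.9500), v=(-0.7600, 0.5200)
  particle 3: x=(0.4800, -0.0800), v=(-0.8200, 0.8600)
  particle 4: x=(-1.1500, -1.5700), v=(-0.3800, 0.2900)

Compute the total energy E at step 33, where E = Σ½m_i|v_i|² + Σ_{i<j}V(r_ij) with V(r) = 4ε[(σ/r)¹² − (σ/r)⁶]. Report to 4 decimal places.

step 0: x0=(1.6700, 0.2700) x1=(-0.2400, -1.5300) x2=(1.1200, -1.9500) x3=(0.4800, -0.0800) x4=(-1.1500, -1.5700)
step 1: x0=(1.7011, 0.2678) x1=(-0.2709, -1.5300) x2=(1.0919, -1.9307) x3=(0.4497, -0.0482) x4=(-1.1638, -1.5593)
step 2: x0=(1.7321, 0.2655) x1=(-0.3021, -1.5300) x2=(1.0637, -1.9115) x3=(0.4194, -0.0164) x4=(-1.1770, -1.5485)
step 3: x0=(1.7631, 0.2633) x1=(-0.3336, -1.5300) x2=(1.0354, -1.8922) x3=(0.3891, 0.0155) x4=(-1.1896, -1.5377)
step 4: x0=(1.7941, 0.2611) x1=(-0.3657, -1.5301) x2=(1.0071, -1.8729) x3=(0.3589, 0.0473) x4=(-1.2014, -1.5269)
step 5: x0=(1.8250, 0.2588) x1=(-0.3983, -1.5301) x2=(0.9787, -1.8535) x3=(0.3286, 0.0791) x4=(-1.2123, -1.5162)
step 6: x0=(1.8560, 0.2566) x1=(-0.4314, -1.5301) x2=(0.9503, -1.8342) x3=(0.2984, 0.1109) x4=(-1.2222, -1.5054)
step 7: x0=(1.8869, 0.2543) x1=(-0.4653, -1.5301) x2=(0.9218, -1.8148) x3=(0.2681, 0.1427) x4=(-1.2310, -1.4947)
step 8: x0=(1.9179, 0.2520) x1=(-0.5001, -1.5301) x2=(0.8932, -1.7954) x3=(0.2379, 0.1745) x4=(-1.2383, -1.4840)
step 9: x0=(1.9488, 0.2498) x1=(-0.5359, -1.5300) x2=(0.8646, -1.7760) x3=(0.2077, 0.2063) x4=(-1.2439, -1.4734)
step 10: x0=(1.9797, 0.2475) x1=(-0.5728, -1.5298) x2=(0.8360, -1.7566) x3=(0.1775, 0.2381) x4=(-1.2476, -1.4630)
step 11: x0=(2.0107, 0.2453) x1=(-0.6111, -1.5294) x2=(0.8073, -1.7371) x3=(0.1473, 0.2699) x4=(-1.2491, -1.4529)
step 12: x0=(2.0416, 0.2430) x1=(-0.6505, -1.5290) x2=(0.7785, -1.7177) x3=(0.1171, 0.3017) x4=(-1.2487, -1.4429)
step 13: x0=(2.0725, 0.2408) x1=(-0.6899, -1.5285) x2=(0.7497, -1.6982) x3=(0.0868, 0.3335) x4=(-1.2485, -1.4329)
step 14: x0=(2.1034, 0.2385) x1=(-0.7245, -1.5288) x2=(0.7208, -1.6788) x3=(0.0566, 0.3653) x4=(-1.2559, -1.4216)
step 15: x0=(2.1344, 0.2363) x1=(-0.7468, -1.5316) x2=(0.6919, -1.6593) x3=(0.0264, 0.3971) x4=(-1.2830, -1.4063)
step 16: x0=(2.1653, 0.2340) x1=(-0.7603, -1.5365) x2=(0.6629, -1.6398) x3=(-0.0038, 0.4288) x4=(-1.3245, -1.3877)
step 17: x0=(2.1962, 0.2317) x1=(-0.7718, -1.5419) x2=(0.6339, -1.6203) x3=(-0.0340, 0.4606) x4=(-1.3692, -1.3682)
step 18: x0=(2.2271, 0.2295) x1=(-0.7840, -1.5471) x2=(0.6048, -1.6008) x3=(-0.0642, 0.4924) x4=(-1.4127, -1.3491)
step 19: x0=(2.2580, 0.2272) x1=(-0.7974, -1.5520) x2=(0.5756, -1.5813) x3=(-0.0944, 0.5242) x4=(-1.4542, -1.3306)
step 20: x0=(2.2889, 0.2250) x1=(-0.8120, -1.5563) x2=(0.5463, -1.5618) x3=(-0.1246, 0.5559) x4=(-1.4937, -1.3128)
step 21: x0=(2.3198, 0.2227) x1=(-0.8277, -1.5604) x2=(0.5170, -1.5422) x3=(-0.1548, 0.5877) x4=(-1.5314, -1.2955)
step 22: x0=(2.3508, 0.2205) x1=(-0.8442, -1.5640) x2=(0.4876, -1.5227) x3=(-0.1850, 0.6195) x4=(-1.5678, -1.2789)
step 23: x0=(2.3817, 0.2182) x1=(-0.8615, -1.5674) x2=(0.4581, -1.5032) x3=(-0.2152, 0.6512) x4=(-1.6029, -1.2627)
step 24: x0=(2.4126, 0.2159) x1=(-0.8794, -1.5705) x2=(0.4286, -1.4837) x3=(-0.2455, 0.6830) x4=(-1.6369, -1.2469)
step 25: x0=(2.4435, 0.2137) x1=(-0.8978, -1.5734) x2=(0.3989, -1.4641) x3=(-0.2757, 0.7148) x4=(-1.6701, -1.2315)
step 26: x0=(2.4744, 0.2114) x1=(-0.9167, -1.5760) x2=(0.3691, -1.4446) x3=(-0.3059, 0.7465) x4=(-1.7025, -1.2165)
step 27: x0=(2.5053, 0.2092) x1=(-0.9359, -1.5785) x2=(0.3392, -1.4251) x3=(-0.3361, 0.7783) x4=(-1.7343, -1.2017)
step 28: x0=(2.5362, 0.2069) x1=(-0.9554, -1.5808) x2=(0.3092, -1.4056) x3=(-0.3663, 0.8100) x4=(-1.7655, -1.1872)
step 29: x0=(2.5671, 0.2046) x1=(-0.9752, -1.5830) x2=(0.2791, -1.3862) x3=(-0.3965, 0.8418) x4=(-1.7963, -1.1729)
step 30: x0=(2.5980, 0.2024) x1=(-0.9952, -1.5850) x2=(0.2488, -1.3667) x3=(-0.4267, 0.8735) x4=(-1.8266, -1.1589)
step 31: x0=(2.6289, 0.2001) x1=(-1.0155, -1.5869) x2=(0.2184, -1.3472) x3=(-0.4569, 0.9053) x4=(-1.8565, -1.1450)
step 32: x0=(2.6599, 0.1979) x1=(-1.0359, -1.5887) x2=(0.1879, -1.3278) x3=(-0.4871, 0.9371) x4=(-1.8860, -1.1314)
step 33: x0=(2.6908, 0.1956) x1=(-1.0565, -1.5903) x2=(0.1573, -1.3084) x3=(-0.5173, 0.9688) x4=(-1.9152, -1.1179)
step 0 velocities: v0=(0.8400, -0.0600) v1=(-0.8300, 0.0000) v2=(-0.7600, 0.5200) v3=(-0.8200, 0.8600) v4=(-0.3800, 0.2900)
step 0: KE=2.7635, PE=-0.0859, E=2.6776
step 33 velocities: v0=(0.8354, -0.0611) v1=(-0.5579, -0.0435) v2=(-0.8297, 0.5239) v3=(-0.8165, 0.8582) v4=(-0.7866, 0.3628)
step 33: KE=2.7311, PE=-0.0551, E=2.6760

2.6760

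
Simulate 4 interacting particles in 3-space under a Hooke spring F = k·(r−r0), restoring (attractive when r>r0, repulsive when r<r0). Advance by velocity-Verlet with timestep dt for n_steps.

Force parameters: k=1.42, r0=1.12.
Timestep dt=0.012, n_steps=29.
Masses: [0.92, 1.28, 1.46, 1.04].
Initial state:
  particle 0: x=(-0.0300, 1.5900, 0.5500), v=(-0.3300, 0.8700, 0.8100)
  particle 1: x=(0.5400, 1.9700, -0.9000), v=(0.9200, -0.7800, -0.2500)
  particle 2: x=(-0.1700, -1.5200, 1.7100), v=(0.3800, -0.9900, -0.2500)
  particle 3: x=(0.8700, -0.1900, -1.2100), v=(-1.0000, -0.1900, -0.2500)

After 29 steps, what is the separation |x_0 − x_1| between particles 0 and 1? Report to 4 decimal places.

1.8193

step 0: x0=(-0.0300, 1.5900, 0.5500) x1=(0.5400, 1.9700, -0.9000) x2=(-0.1700, -1.5200, 1.7100) x3=(0.8700, -0.1900, -1.2100)
step 1: x0=(-0.0339, 1.6001, 0.5596) x1=(0.5510, 1.9603, -0.9028) x2=(-0.1653, -1.5315, 1.7067) x3=(0.8579, -0.1922, -1.2127)
step 2: x0=(-0.0377, 1.6095, 0.5691) x1=(0.5619, 1.9501, -0.9053) x2=(-0.1605, -1.5422, 1.7027) x3=(0.8455, -0.1941, -1.2148)
step 3: x0=(-0.0413, 1.6183, 0.5784) x1=(0.5727, 1.9392, -0.9074) x2=(-0.1555, -1.5521, 1.6981) x3=(0.8328, -0.1958, -1.2162)
step 4: x0=(-0.0448, 1.6264, 0.5876) x1=(0.5834, 1.9277, -0.9091) x2=(-0.1503, -1.5613, 1.6928) x3=(0.8199, -0.1972, -1.2171)
step 5: x0=(-0.0481, 1.6338, 0.5966) x1=(0.5940, 1.9157, -0.9105) x2=(-0.1449, -1.5696, 1.6869) x3=(0.8067, -0.1985, -1.2173)
step 6: x0=(-0.0513, 1.6405, 0.6053) x1=(0.6046, 1.9030, -0.9115) x2=(-0.1394, -1.5772, 1.6803) x3=(0.7933, -0.1994, -1.2169)
step 7: x0=(-0.0543, 1.6465, 0.6139) x1=(0.6150, 1.8898, -0.9122) x2=(-0.1337, -1.5839, 1.6731) x3=(0.7797, -0.2002, -1.2159)
step 8: x0=(-0.0572, 1.6518, 0.6223) x1=(0.6252, 1.8760, -0.9124) x2=(-0.1278, -1.5899, 1.6652) x3=(0.7658, -0.2007, -1.2143)
step 9: x0=(-0.0600, 1.6563, 0.6305) x1=(0.6354, 1.8616, -0.9124) x2=(-0.1217, -1.5951, 1.6567) x3=(0.7517, -0.2011, -1.2120)
step 10: x0=(-0.0626, 1.6602, 0.6385) x1=(0.6455, 1.8466, -0.9119) x2=(-0.1155, -1.5994, 1.6476) x3=(0.7374, -0.2011, -1.2092)
step 11: x0=(-0.0650, 1.6634, 0.6463) x1=(0.6554, 1.8311, -0.9111) x2=(-0.1091, -1.6030, 1.6379) x3=(0.7228, -0.2010, -1.2057)
step 12: x0=(-0.0673, 1.6658, 0.6539) x1=(0.6652, 1.8149, -0.9099) x2=(-0.1026, -1.6058, 1.6275) x3=(0.7081, -0.2007, -1.2016)
step 13: x0=(-0.0695, 1.6675, 0.6612) x1=(0.6749, 1.7983, -0.9083) x2=(-0.0958, -1.6078, 1.6166) x3=(0.6932, -0.2001, -1.1969)
step 14: x0=(-0.0715, 1.6685, 0.6683) x1=(0.6844, 1.7811, -0.9064) x2=(-0.0890, -1.6090, 1.6050) x3=(0.6780, -0.1993, -1.1916)
step 15: x0=(-0.0733, 1.6687, 0.6752) x1=(0.6938, 1.7633, -0.9041) x2=(-0.0820, -1.6094, 1.5928) x3=(0.6627, -0.1983, -1.1857)
step 16: x0=(-0.0750, 1.6683, 0.6819) x1=(0.7031, 1.7450, -0.9015) x2=(-0.0748, -1.6091, 1.5800) x3=(0.6472, -0.1972, -1.1792)
step 17: x0=(-0.0765, 1.6671, 0.6883) x1=(0.7122, 1.7262, -0.8984) x2=(-0.0675, -1.6079, 1.5666) x3=(0.6316, -0.1958, -1.1722)
step 18: x0=(-0.0778, 1.6651, 0.6944) x1=(0.7212, 1.7068, -0.8950) x2=(-0.0601, -1.6060, 1.5527) x3=(0.6157, -0.1942, -1.1645)
step 19: x0=(-0.0790, 1.6625, 0.7004) x1=(0.7300, 1.6869, -0.8913) x2=(-0.0525, -1.6033, 1.5381) x3=(0.5997, -0.1924, -1.1562)
step 20: x0=(-0.0801, 1.6591, 0.7060) x1=(0.7387, 1.6665, -0.8872) x2=(-0.0447, -1.5998, 1.5230) x3=(0.5836, -0.1904, -1.1474)
step 21: x0=(-0.0810, 1.6550, 0.7115) x1=(0.7473, 1.6456, -0.8827) x2=(-0.0369, -1.5956, 1.5074) x3=(0.5673, -0.1883, -1.1380)
step 22: x0=(-0.0817, 1.6502, 0.7166) x1=(0.7556, 1.6243, -0.8779) x2=(-0.0289, -1.5906, 1.4911) x3=(0.5509, -0.1860, -1.1281)
step 23: x0=(-0.0822, 1.6447, 0.7215) x1=(0.7639, 1.6024, -0.8727) x2=(-0.0208, -1.5848, 1.4744) x3=(0.5344, -0.1835, -1.1176)
step 24: x0=(-0.0826, 1.6384, 0.7262) x1=(0.7720, 1.5800, -0.8672) x2=(-0.0126, -1.5783, 1.4571) x3=(0.5177, -0.1808, -1.1065)
step 25: x0=(-0.0829, 1.6315, 0.7305) x1=(0.7799, 1.5572, -0.8613) x2=(-0.0042, -1.5711, 1.4393) x3=(0.5009, -0.1780, -1.0949)
step 26: x0=(-0.0829, 1.6238, 0.7347) x1=(0.7876, 1.5340, -0.8550) x2=(0.0043, -1.5632, 1.4209) x3=(0.4841, -0.1749, -1.0828)
step 27: x0=(-0.0829, 1.6154, 0.7385) x1=(0.7952, 1.5103, -0.8485) x2=(0.0128, -1.5545, 1.4021) x3=(0.4671, -0.1718, -1.0702)
step 28: x0=(-0.0826, 1.6064, 0.7421) x1=(0.8027, 1.4861, -0.8415) x2=(0.0215, -1.5451, 1.3827) x3=(0.4500, -0.1685, -1.0570)
step 29: x0=(-0.0822, 1.5966, 0.7454) x1=(0.8100, 1.4616, -0.8343) x2=(0.0303, -1.5350, 1.3629) x3=(0.4328, -0.1650, -1.0433)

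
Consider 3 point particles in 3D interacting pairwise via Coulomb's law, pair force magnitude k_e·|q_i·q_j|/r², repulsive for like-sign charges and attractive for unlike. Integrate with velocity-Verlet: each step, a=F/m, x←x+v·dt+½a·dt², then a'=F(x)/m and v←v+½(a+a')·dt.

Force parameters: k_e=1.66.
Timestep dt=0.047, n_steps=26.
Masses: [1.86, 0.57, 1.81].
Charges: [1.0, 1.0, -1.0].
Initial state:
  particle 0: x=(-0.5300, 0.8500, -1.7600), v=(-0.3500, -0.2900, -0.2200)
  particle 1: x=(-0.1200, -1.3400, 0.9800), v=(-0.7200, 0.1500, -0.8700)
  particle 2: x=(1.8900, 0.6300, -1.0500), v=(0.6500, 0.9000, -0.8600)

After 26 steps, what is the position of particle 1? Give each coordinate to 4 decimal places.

(-0.8948, -1.2095, 0.0070)

step 0: x0=(-0.5300, 0.8500, -1.7600) x1=(-0.1200, -1.3400, 0.9800) x2=(1.8900, 0.6300, -1.0500)
step 1: x0=(-0.5463, 0.8364, -1.7704) x1=(-0.1537, -1.3330, 0.9392) x2=(1.9204, 0.6723, -1.0904)
step 2: x0=(-0.5624, 0.8229, -1.7808) x1=(-0.1869, -1.3260, 0.8984) x2=(1.9503, 0.7145, -1.1308)
step 3: x0=(-0.5781, 0.8095, -1.7912) x1=(-0.2199, -1.3190, 0.8578) x2=(1.9799, 0.7566, -1.1712)
step 4: x0=(-0.5936, 0.7961, -1.8017) x1=(-0.2525, -1.3121, 0.8174) x2=(2.0091, 0.7986, -1.2116)
step 5: x0=(-0.6089, 0.7829, -1.8123) x1=(-0.2847, -1.3053, 0.7771) x2=(2.0379, 0.8406, -1.2519)
step 6: x0=(-0.6239, 0.7698, -1.8230) x1=(-0.3166, -1.2986, 0.7370) x2=(2.0664, 0.8824, -1.2923)
step 7: x0=(-0.6387, 0.7569, -1.8338) x1=(-0.3482, -1.2920, 0.6972) x2=(2.0945, 0.9242, -1.3326)
step 8: x0=(-0.6533, 0.7440, -1.8446) x1=(-0.3794, -1.2855, 0.6576) x2=(2.1223, 0.9659, -1.3729)
step 9: x0=(-0.6676, 0.7313, -1.8556) x1=(-0.4104, -1.2792, 0.6183) x2=(2.1497, 1.0075, -1.4131)
step 10: x0=(-0.6817, 0.7187, -1.8667) x1=(-0.4410, -1.2731, 0.5792) x2=(2.1768, 1.0489, -1.4534)
step 11: x0=(-0.6956, 0.7063, -1.8779) x1=(-0.4713, -1.2671, 0.5404) x2=(2.2036, 1.0903, -1.4936)
step 12: x0=(-0.7092, 0.6941, -1.8892) x1=(-0.5013, -1.2613, 0.5020) x2=(2.2301, 1.1316, -1.5338)
step 13: x0=(-0.7227, 0.6820, -1.9007) x1=(-0.5311, -1.2558, 0.4639) x2=(2.2563, 1.1728, -1.5739)
step 14: x0=(-0.7360, 0.6701, -1.9123) x1=(-0.5605, -1.2504, 0.4261) x2=(2.2822, 1.2139, -1.6140)
step 15: x0=(-0.7491, 0.6583, -1.9240) x1=(-0.5897, -1.2453, 0.3888) x2=(2.3079, 1.2549, -1.6541)
step 16: x0=(-0.7620, 0.6467, -1.9359) x1=(-0.6186, -1.2405, 0.3518) x2=(2.3332, 1.2958, -1.6942)
step 17: x0=(-0.7747, 0.6353, -1.9480) x1=(-0.6472, -1.2359, 0.3152) x2=(2.3583, 1.3366, -1.7342)
step 18: x0=(-0.7872, 0.6241, -1.9602) x1=(-0.6756, -1.2316, 0.2790) x2=(2.3831, 1.3772, -1.7742)
step 19: x0=(-0.7996, 0.6131, -1.9725) x1=(-0.7038, -1.2276, 0.2433) x2=(2.4077, 1.4178, -1.8141)
step 20: x0=(-0.8118, 0.6023, -1.9851) x1=(-0.7317, -1.2240, 0.2081) x2=(2.4320, 1.4583, -1.8540)
step 21: x0=(-0.8239, 0.5917, -1.9978) x1=(-0.7594, -1.2207, 0.1733) x2=(2.4561, 1.4987, -1.8939)
step 22: x0=(-0.8358, 0.5812, -2.0108) x1=(-0.7869, -1.2177, 0.1390) x2=(2.4800, 1.5390, -1.9338)
step 23: x0=(-0.8475, 0.5710, -2.0239) x1=(-0.8142, -1.2150, 0.1052) x2=(2.5036, 1.5791, -1.9736)
step 24: x0=(-0.8591, 0.5610, -2.0372) x1=(-0.8412, -1.2128, 0.0719) x2=(2.5270, 1.6192, -2.0133)
step 25: x0=(-0.8705, 0.5512, -2.0507) x1=(-0.8681, -1.2109, 0.0392) x2=(2.5502, 1.6592, -2.0531)
step 26: x0=(-0.8818, 0.5417, -2.0644) x1=(-0.8948, -1.2095, 0.0070) x2=(2.5732, 1.6991, -2.0928)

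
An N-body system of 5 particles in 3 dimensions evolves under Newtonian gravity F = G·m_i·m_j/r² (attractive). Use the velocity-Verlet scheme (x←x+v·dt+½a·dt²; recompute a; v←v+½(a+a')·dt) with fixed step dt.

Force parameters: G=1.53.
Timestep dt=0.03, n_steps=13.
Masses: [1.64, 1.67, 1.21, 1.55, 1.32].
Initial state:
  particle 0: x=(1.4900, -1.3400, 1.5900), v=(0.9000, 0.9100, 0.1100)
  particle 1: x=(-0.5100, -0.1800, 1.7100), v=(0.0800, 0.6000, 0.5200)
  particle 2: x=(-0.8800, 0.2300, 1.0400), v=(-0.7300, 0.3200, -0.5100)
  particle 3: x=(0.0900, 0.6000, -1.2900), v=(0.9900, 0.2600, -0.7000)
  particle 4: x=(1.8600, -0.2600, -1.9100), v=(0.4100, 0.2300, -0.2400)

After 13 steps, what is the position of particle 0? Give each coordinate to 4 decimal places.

step 0: x0=(1.4900, -1.3400, 1.5900) x1=(-0.5100, -0.1800, 1.7100) x2=(-0.8800, 0.2300, 1.0400) x3=(0.0900, 0.6000, -1.2900) x4=(1.8600, -0.2600, -1.9100)
step 1: x0=(1.5167, -1.3125, 1.5932) x1=(-0.5078, -0.1616, 1.7246) x2=(-0.9010, 0.2388, 1.0257) x3=(0.1198, 0.6076, -1.3108) x4=(1.8720, -0.2530, -1.9170)
step 2: x0=(1.5429, -1.2845, 1.5961) x1=(-0.5061, -0.1423, 1.7373) x2=(-0.9204, 0.2463, 1.0133) x3=(0.1500, 0.6149, -1.3311) x4=(1.8834, -0.2458, -1.9234)
step 3: x0=(1.5684, -1.2562, 1.5987) x1=(-0.5049, -0.1225, 1.7481) x2=(-0.9381, 0.2525, 1.0028) x3=(0.1804, 0.6218, -1.3510) x4=(1.8943, -0.2385, -1.9294)
step 4: x0=(1.5934, -1.2274, 1.6011) x1=(-0.5040, -0.1020, 1.7571) x2=(-0.9542, 0.2575, 0.9940) x3=(0.2111, 0.6284, -1.3705) x4=(1.9045, -0.2309, -1.9349)
step 5: x0=(1.6179, -1.1982, 1.6033) x1=(-0.5036, -0.0809, 1.7644) x2=(-0.9687, 0.2615, 0.9869) x3=(0.2422, 0.6345, -1.3896) x4=(1.9141, -0.2232, -1.9399)
step 6: x0=(1.6418, -1.1687, 1.6051) x1=(-0.5036, -0.0594, 1.7700) x2=(-0.9817, 0.2646, 0.9815) x3=(0.2735, 0.6404, -1.4083) x4=(1.9231, -0.2152, -1.9445)
step 7: x0=(1.6652, -1.1388, 1.6068) x1=(-0.5040, -0.0375, 1.7739) x2=(-0.9930, 0.2668, 0.9778) x3=(0.3052, 0.6458, -1.4266) x4=(1.9314, -0.2070, -1.9485)
step 8: x0=(1.6880, -1.1085, 1.6081) x1=(-0.5048, -0.0151, 1.7761) x2=(-1.0027, 0.2681, 0.9757) x3=(0.3371, 0.6509, -1.4446) x4=(1.9391, -0.1985, -1.9521)
step 9: x0=(1.7103, -1.0779, 1.6092) x1=(-0.5061, 0.0076, 1.7766) x2=(-1.0108, 0.2687, 0.9753) x3=(0.3695, 0.6557, -1.4621) x4=(1.9462, -0.1899, -1.9552)
step 10: x0=(1.7320, -1.0469, 1.6101) x1=(-0.5078, 0.0306, 1.7755) x2=(-1.0173, 0.2686, 0.9766) x3=(0.4022, 0.6600, -1.4794) x4=(1.9526, -0.1809, -1.9578)
step 11: x0=(1.7533, -1.0157, 1.6106) x1=(-0.5100, 0.0540, 1.7726) x2=(-1.0221, 0.2678, 0.9797) x3=(0.4352, 0.6640, -1.4962) x4=(1.9583, -0.1717, -1.9599)
step 12: x0=(1.7740, -0.9840, 1.6110) x1=(-0.5128, 0.0776, 1.7680) x2=(-1.0252, 0.2664, 0.9844) x3=(0.4687, 0.6675, -1.5128) x4=(1.9633, -0.1622, -1.9615)
step 13: x0=(1.7941, -0.9521, 1.6110) x1=(-0.5160, 0.1014, 1.7617) x2=(-1.0266, 0.2644, 0.9911) x3=(0.5025, 0.6707, -1.5290) x4=(1.9676, -0.1524, -1.9626)

(1.7941, -0.9521, 1.6110)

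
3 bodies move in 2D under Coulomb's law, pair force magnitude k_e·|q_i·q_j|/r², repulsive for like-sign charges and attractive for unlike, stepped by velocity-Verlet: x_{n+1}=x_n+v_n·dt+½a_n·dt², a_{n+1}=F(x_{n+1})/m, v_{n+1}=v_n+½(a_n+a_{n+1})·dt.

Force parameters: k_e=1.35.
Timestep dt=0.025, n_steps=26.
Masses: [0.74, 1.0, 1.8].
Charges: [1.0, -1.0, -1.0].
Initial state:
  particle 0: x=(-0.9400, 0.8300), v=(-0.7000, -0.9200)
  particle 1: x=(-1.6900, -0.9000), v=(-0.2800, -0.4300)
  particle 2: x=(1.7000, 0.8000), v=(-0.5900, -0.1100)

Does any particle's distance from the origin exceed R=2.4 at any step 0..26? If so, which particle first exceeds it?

no

step 0: x0=(-0.9400, 0.8300) x1=(-1.6900, -0.9000) x2=(1.7000, 0.8000)
step 1: x0=(-0.9575, 0.8069) x1=(-1.6970, -0.9107) x2=(1.6852, 0.7973)
step 2: x0=(-0.9749, 0.7834) x1=(-1.7039, -0.9211) x2=(1.6704, 0.7945)
step 3: x0=(-0.9923, 0.7597) x1=(-1.7108, -0.9314) x2=(1.6556, 0.7918)
step 4: x0=(-1.0097, 0.7356) x1=(-1.7177, -0.9414) x2=(1.6407, 0.7891)
step 5: x0=(-1.0271, 0.7112) x1=(-1.7245, -0.9513) x2=(1.6258, 0.7864)
step 6: x0=(-1.0444, 0.6865) x1=(-1.7312, -0.9609) x2=(1.6108, 0.7838)
step 7: x0=(-1.0617, 0.6615) x1=(-1.7379, -0.9703) x2=(1.5958, 0.7811)
step 8: x0=(-1.0790, 0.6362) x1=(-1.7446, -0.9795) x2=(1.5808, 0.7785)
step 9: x0=(-1.0963, 0.6105) x1=(-1.7512, -0.9885) x2=(1.5657, 0.7758)
step 10: x0=(-1.1135, 0.5844) x1=(-1.7577, -0.9972) x2=(1.5506, 0.7732)
step 11: x0=(-1.1308, 0.5581) x1=(-1.7642, -1.0057) x2=(1.5355, 0.7706)
step 12: x0=(-1.1480, 0.5313) x1=(-1.7706, -1.0140) x2=(1.5203, 0.7680)
step 13: x0=(-1.1652, 0.5042) x1=(-1.7770, -1.0220) x2=(1.5051, 0.7654)
step 14: x0=(-1.1825, 0.4767) x1=(-1.7833, -1.0297) x2=(1.4898, 0.7628)
step 15: x0=(-1.1997, 0.4489) x1=(-1.7895, -1.0372) x2=(1.4746, 0.7602)
step 16: x0=(-1.2169, 0.4206) x1=(-1.7957, -1.0444) x2=(1.4592, 0.7577)
step 17: x0=(-1.2342, 0.3919) x1=(-1.8018, -1.0513) x2=(1.4439, 0.7551)
step 18: x0=(-1.2514, 0.3628) x1=(-1.8078, -1.0579) x2=(1.4285, 0.7526)
step 19: x0=(-1.2687, 0.3333) x1=(-1.8138, -1.0642) x2=(1.4131, 0.7500)
step 20: x0=(-1.2861, 0.3033) x1=(-1.8197, -1.0702) x2=(1.3976, 0.7475)
step 21: x0=(-1.3034, 0.2729) x1=(-1.8254, -1.0758) x2=(1.3822, 0.7450)
step 22: x0=(-1.3208, 0.2420) x1=(-1.8311, -1.0811) x2=(1.3666, 0.7425)
step 23: x0=(-1.3383, 0.2106) x1=(-1.8367, -1.0861) x2=(1.3511, 0.7399)
step 24: x0=(-1.3558, 0.1786) x1=(-1.8422, -1.0906) x2=(1.3355, 0.7374)
step 25: x0=(-1.3734, 0.1461) x1=(-1.8476, -1.0948) x2=(1.3199, 0.7349)
step 26: x0=(-1.3911, 0.1131) x1=(-1.8528, -1.0986) x2=(1.3043, 0.7324)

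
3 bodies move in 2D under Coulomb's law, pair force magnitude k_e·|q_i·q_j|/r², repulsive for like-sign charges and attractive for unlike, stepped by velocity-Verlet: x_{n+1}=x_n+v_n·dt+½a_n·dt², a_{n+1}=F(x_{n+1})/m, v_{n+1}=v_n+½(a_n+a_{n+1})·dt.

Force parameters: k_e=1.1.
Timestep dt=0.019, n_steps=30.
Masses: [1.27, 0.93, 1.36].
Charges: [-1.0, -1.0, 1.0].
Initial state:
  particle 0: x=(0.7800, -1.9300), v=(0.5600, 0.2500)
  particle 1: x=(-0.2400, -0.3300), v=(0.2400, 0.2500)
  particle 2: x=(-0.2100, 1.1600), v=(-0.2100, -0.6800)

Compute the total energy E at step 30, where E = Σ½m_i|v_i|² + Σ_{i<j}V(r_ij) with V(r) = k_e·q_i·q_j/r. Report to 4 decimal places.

0.1424

step 0: x0=(0.7800, -1.9300) x1=(-0.2400, -0.3300) x2=(-0.2100, 1.1600)
step 1: x0=(0.7907, -1.9253) x1=(-0.2355, -0.3251) x2=(-0.2140, 1.1470)
step 2: x0=(0.8014, -1.9206) x1=(-0.2310, -0.3199) x2=(-0.2180, 1.1338)
step 3: x0=(0.8121, -1.9160) x1=(-0.2266, -0.3144) x2=(-0.2219, 1.1205)
step 4: x0=(0.8229, -1.9114) x1=(-0.2222, -0.3086) x2=(-0.2259, 1.1070)
step 5: x0=(0.8337, -1.9068) x1=(-0.2180, -0.3025) x2=(-0.2299, 1.0934)
step 6: x0=(0.8445, -1.9023) x1=(-0.2138, -0.2961) x2=(-0.2338, 1.0795)
step 7: x0=(0.8554, -1.8978) x1=(-0.2096, -0.2893) x2=(-0.2377, 1.0655)
step 8: x0=(0.8663, -1.8934) x1=(-0.2055, -0.2823) x2=(-0.2417, 1.0513)
step 9: x0=(0.8773, -1.8890) x1=(-0.2015, -0.2748) x2=(-0.2456, 1.0369)
step 10: x0=(0.8882, -1.8846) x1=(-0.1976, -0.2671) x2=(-0.2494, 1.0223)
step 11: x0=(0.8993, -1.8803) x1=(-0.1937, -0.2590) x2=(-0.2533, 1.0075)
step 12: x0=(0.9103, -1.8761) x1=(-0.1899, -0.2505) x2=(-0.2572, 0.9925)
step 13: x0=(0.9214, -1.8718) x1=(-0.1862, -0.2417) x2=(-0.2610, 0.9772)
step 14: x0=(0.9325, -1.8676) x1=(-0.1826, -0.2325) x2=(-0.2648, 0.9618)
step 15: x0=(0.9437, -1.8635) x1=(-0.1790, -0.2229) x2=(-0.2686, 0.9461)
step 16: x0=(0.9548, -1.8593) x1=(-0.1756, -0.2129) x2=(-0.2723, 0.9302)
step 17: x0=(0.9661, -1.8552) x1=(-0.1722, -0.2025) x2=(-0.2760, 0.9140)
step 18: x0=(0.9773, -1.8512) x1=(-0.1689, -0.1917) x2=(-0.2797, 0.8976)
step 19: x0=(0.9886, -1.8471) x1=(-0.1657, -0.1804) x2=(-0.2834, 0.8808)
step 20: x0=(0.9999, -1.8431) x1=(-0.1626, -0.1687) x2=(-0.2870, 0.8639)
step 21: x0=(1.0112, -1.8392) x1=(-0.1596, -0.1565) x2=(-0.2905, 0.8466)
step 22: x0=(1.0226, -1.8352) x1=(-0.1567, -0.1438) x2=(-0.2940, 0.8290)
step 23: x0=(1.0339, -1.8313) x1=(-0.1540, -0.1306) x2=(-0.2975, 0.8110)
step 24: x0=(1.0453, -1.8274) x1=(-0.1514, -0.1168) x2=(-0.3009, 0.7928)
step 25: x0=(1.0568, -1.8236) x1=(-0.1489, -0.1025) x2=(-0.3042, 0.7741)
step 26: x0=(1.0682, -1.8197) x1=(-0.1465, -0.0875) x2=(-0.3074, 0.7551)
step 27: x0=(1.0797, -1.8159) x1=(-0.1444, -0.0719) x2=(-0.3106, 0.7356)
step 28: x0=(1.0912, -1.8121) x1=(-0.1424, -0.0556) x2=(-0.3136, 0.7157)
step 29: x0=(1.1027, -1.8084) x1=(-0.1406, -0.0386) x2=(-0.3165, 0.6953)
step 30: x0=(1.1143, -1.8047) x1=(-0.1390, -0.0207) x2=(-0.3193, 0.6744)
step 0 velocities: v0=(0.5600, 0.2500) v1=(0.2400, 0.2500) v2=(-0.2100, -0.6800)
step 0: KE=0.6391, PE=-0.4974, E=0.1417
step 30 velocities: v0=(0.6079, 0.1962) v1=(0.0756, 0.9620) v2=(-0.1424, -1.1166)
step 30: KE=1.5537, PE=-1.4113, E=0.1424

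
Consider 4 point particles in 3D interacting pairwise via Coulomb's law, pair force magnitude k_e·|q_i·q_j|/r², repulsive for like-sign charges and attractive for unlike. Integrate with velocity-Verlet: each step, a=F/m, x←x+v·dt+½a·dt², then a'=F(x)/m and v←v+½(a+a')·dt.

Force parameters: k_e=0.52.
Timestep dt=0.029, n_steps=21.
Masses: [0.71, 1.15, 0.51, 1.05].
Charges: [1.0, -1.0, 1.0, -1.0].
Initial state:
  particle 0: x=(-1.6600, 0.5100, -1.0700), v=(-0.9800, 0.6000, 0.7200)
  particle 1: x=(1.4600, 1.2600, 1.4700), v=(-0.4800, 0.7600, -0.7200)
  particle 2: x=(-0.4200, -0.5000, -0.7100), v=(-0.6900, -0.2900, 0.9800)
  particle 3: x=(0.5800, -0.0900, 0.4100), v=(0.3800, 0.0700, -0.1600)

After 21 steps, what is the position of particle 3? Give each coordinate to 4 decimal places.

(0.7645, -0.0756, 0.2744)

step 0: x0=(-1.6600, 0.5100, -1.0700) x1=(1.4600, 1.2600, 1.4700) x2=(-0.4200, -0.5000, -0.7100) x3=(0.5800, -0.0900, 0.4100)
step 1: x0=(-1.6885, 0.5275, -1.0491) x1=(1.4461, 1.2821, 1.4491) x2=(-0.4398, -0.5084, -0.6814) x3=(0.5909, -0.0880, 0.4053)
step 2: x0=(-1.7170, 0.5451, -1.0282) x1=(1.4322, 1.3042, 1.4283) x2=(-0.4590, -0.5169, -0.6524) x3=(0.6016, -0.0862, 0.4003)
step 3: x0=(-1.7456, 0.5628, -1.0073) x1=(1.4183, 1.3263, 1.4075) x2=(-0.4777, -0.5255, -0.6231) x3=(0.6121, -0.0844, 0.3951)
step 4: x0=(-1.7743, 0.5806, -0.9864) x1=(1.4044, 1.3486, 1.3866) x2=(-0.4960, -0.5341, -0.5934) x3=(0.6224, -0.0828, 0.3898)
step 5: x0=(-1.8030, 0.5986, -0.9654) x1=(1.3905, 1.3708, 1.3659) x2=(-0.5137, -0.5427, -0.5634) x3=(0.6325, -0.0813, 0.3842)
step 6: x0=(-1.8317, 0.6167, -0.9445) x1=(1.3766, 1.3932, 1.3451) x2=(-0.5309, -0.5514, -0.5331) x3=(0.6423, -0.0799, 0.3785)
step 7: x0=(-1.8605, 0.6348, -0.9235) x1=(1.3627, 1.4156, 1.3243) x2=(-0.5476, -0.5600, -0.5025) x3=(0.6520, -0.0787, 0.3726)
step 8: x0=(-1.8894, 0.6531, -0.9025) x1=(1.3489, 1.4380, 1.3036) x2=(-0.5638, -0.5687, -0.4715) x3=(0.6614, -0.0776, 0.3665)
step 9: x0=(-1.9183, 0.6716, -0.8815) x1=(1.3350, 1.4605, 1.2829) x2=(-0.5795, -0.5774, -0.4403) x3=(0.6706, -0.0766, 0.3602)
step 10: x0=(-1.9472, 0.6901, -0.8605) x1=(1.3211, 1.4831, 1.2622) x2=(-0.5948, -0.5861, -0.4088) x3=(0.6796, -0.0757, 0.3538)
step 11: x0=(-1.9761, 0.7087, -0.8395) x1=(1.3072, 1.5057, 1.2415) x2=(-0.6095, -0.5948, -0.3770) x3=(0.6884, -0.0750, 0.3472)
step 12: x0=(-2.0051, 0.7274, -0.8185) x1=(1.2933, 1.5283, 1.2209) x2=(-0.6237, -0.6034, -0.3450) x3=(0.6969, -0.0745, 0.3405)
step 13: x0=(-2.0341, 0.7462, -0.7975) x1=(1.2794, 1.5511, 1.2002) x2=(-0.6374, -0.6121, -0.3127) x3=(0.7053, -0.0740, 0.3336)
step 14: x0=(-2.0631, 0.7651, -0.7764) x1=(1.2655, 1.5739, 1.1796) x2=(-0.6507, -0.6207, -0.2803) x3=(0.7134, -0.0737, 0.3266)
step 15: x0=(-2.0921, 0.7841, -0.7554) x1=(1.2515, 1.5967, 1.1590) x2=(-0.6635, -0.6293, -0.2475) x3=(0.7213, -0.0736, 0.3195)
step 16: x0=(-2.1211, 0.8032, -0.7343) x1=(1.2376, 1.6196, 1.1384) x2=(-0.6758, -0.6379, -0.2146) x3=(0.7291, -0.0735, 0.3122)
step 17: x0=(-2.1501, 0.8224, -0.7133) x1=(1.2236, 1.6426, 1.1179) x2=(-0.6876, -0.6464, -0.1815) x3=(0.7366, -0.0737, 0.3048)
step 18: x0=(-2.1792, 0.8416, -0.6922) x1=(1.2096, 1.6656, 1.0973) x2=(-0.6990, -0.6549, -0.1483) x3=(0.7439, -0.0739, 0.2974)
step 19: x0=(-2.2082, 0.8610, -0.6712) x1=(1.1956, 1.6886, 1.0768) x2=(-0.7099, -0.6633, -0.1148) x3=(0.7509, -0.0743, 0.2898)
step 20: x0=(-2.2372, 0.8804, -0.6501) x1=(1.1816, 1.7118, 1.0562) x2=(-0.7203, -0.6716, -0.0812) x3=(0.7578, -0.0749, 0.2821)
step 21: x0=(-2.2662, 0.8999, -0.6291) x1=(1.1675, 1.7349, 1.0357) x2=(-0.7303, -0.6800, -0.0475) x3=(0.7645, -0.0756, 0.2744)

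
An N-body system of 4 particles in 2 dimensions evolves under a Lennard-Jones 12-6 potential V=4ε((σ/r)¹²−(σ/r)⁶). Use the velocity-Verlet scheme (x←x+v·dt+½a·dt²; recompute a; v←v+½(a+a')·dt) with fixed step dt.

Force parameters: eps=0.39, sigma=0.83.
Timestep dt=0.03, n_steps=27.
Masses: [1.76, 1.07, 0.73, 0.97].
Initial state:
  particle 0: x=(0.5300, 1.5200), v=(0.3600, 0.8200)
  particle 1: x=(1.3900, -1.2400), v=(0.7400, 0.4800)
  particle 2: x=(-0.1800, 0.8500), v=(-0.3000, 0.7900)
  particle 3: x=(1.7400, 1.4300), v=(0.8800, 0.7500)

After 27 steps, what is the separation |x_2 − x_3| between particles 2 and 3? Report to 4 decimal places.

2.4103

step 0: x0=(0.5300, 1.5200) x1=(1.3900, -1.2400) x2=(-0.1800, 0.8500) x3=(1.7400, 1.4300)
step 1: x0=(0.5408, 1.5444) x1=(1.4122, -1.2256) x2=(-0.1886, 0.8741) x3=(1.7661, 1.4525)
step 2: x0=(0.5515, 1.5685) x1=(1.4344, -1.2112) x2=(-0.1962, 0.8990) x3=(1.7916, 1.4751)
step 3: x0=(0.5621, 1.5922) x1=(1.4566, -1.1968) x2=(-0.2029, 0.9248) x3=(1.8167, 1.4976)
step 4: x0=(0.5725, 1.6154) x1=(1.4788, -1.1824) x2=(-0.2085, 0.9515) x3=(1.8412, 1.5203)
step 5: x0=(0.5827, 1.6383) x1=(1.5010, -1.1679) x2=(-0.2130, 0.9791) x3=(1.8652, 1.5429)
step 6: x0=(0.5928, 1.6608) x1=(1.5232, -1.1535) x2=(-0.2164, 1.0076) x3=(1.8889, 1.5656)
step 7: x0=(0.6025, 1.6830) x1=(1.5454, -1.1391) x2=(-0.2187, 1.0370) x3=(1.9121, 1.5882)
step 8: x0=(0.6121, 1.7047) x1=(1.5675, -1.1246) x2=(-0.2199, 1.0672) x3=(1.9350, 1.6109)
step 9: x0=(0.6213, 1.7261) x1=(1.5897, -1.1102) x2=(-0.2200, 1.0983) x3=(1.9575, 1.6337)
step 10: x0=(0.6303, 1.7471) x1=(1.6119, -1.0957) x2=(-0.2190, 1.1302) x3=(1.9796, 1.6564)
step 11: x0=(0.6390, 1.7678) x1=(1.6341, -1.0813) x2=(-0.2169, 1.1629) x3=(2.0015, 1.6792)
step 12: x0=(0.6474, 1.7882) x1=(1.6563, -1.0668) x2=(-0.2137, 1.1963) x3=(2.0230, 1.7019)
step 13: x0=(0.6555, 1.8082) x1=(1.6785, -1.0523) x2=(-0.2092, 1.2306) x3=(2.0443, 1.7247)
step 14: x0=(0.6633, 1.8279) x1=(1.7007, -1.0379) x2=(-0.2037, 1.2657) x3=(2.0653, 1.7475)
step 15: x0=(0.6706, 1.8473) x1=(1.7228, -1.0234) x2=(-0.1969, 1.3015) x3=(2.0861, 1.7703)
step 16: x0=(0.6777, 1.8663) x1=(1.7450, -1.0089) x2=(-0.1890, 1.3380) x3=(2.1066, 1.7932)
step 17: x0=(0.6843, 1.8851) x1=(1.7672, -0.9945) x2=(-0.1799, 1.3752) x3=(2.1269, 1.8160)
step 18: x0=(0.6906, 1.9036) x1=(1.7894, -0.9800) x2=(-0.1696, 1.4132) x3=(2.1470, 1.8388)
step 19: x0=(0.6966, 1.9218) x1=(1.8115, -0.9655) x2=(-0.1583, 1.4517) x3=(2.1669, 1.8617)
step 20: x0=(0.7022, 1.9398) x1=(1.8337, -0.9510) x2=(-0.1460, 1.4907) x3=(2.1866, 1.8845)
step 21: x0=(0.7077, 1.9576) x1=(1.8559, -0.9365) x2=(-0.1329, 1.5302) x3=(2.2062, 1.9073)
step 22: x0=(0.7131, 1.9753) x1=(1.8781, -0.9220) x2=(-0.1195, 1.5698) x3=(2.2256, 1.9302)
step 23: x0=(0.7186, 1.9931) x1=(1.9002, -0.9075) x2=(-0.1063, 1.6093) x3=(2.2448, 1.9530)
step 24: x0=(0.7247, 2.0111) x1=(1.9224, -0.8930) x2=(-0.0941, 1.6484) x3=(2.2639, 1.9759)
step 25: x0=(0.7317, 2.0294) x1=(1.9446, -0.8785) x2=(-0.0839, 1.6865) x3=(2.2828, 1.9987)
step 26: x0=(0.7399, 2.0483) x1=(1.9668, -0.8640) x2=(-0.0767, 1.7235) x3=(2.3016, 2.0216)
step 27: x0=(0.7498, 2.0678) x1=(1.9889, -0.8495) x2=(-0.0730, 1.7589) x3=(2.3203, 2.0444)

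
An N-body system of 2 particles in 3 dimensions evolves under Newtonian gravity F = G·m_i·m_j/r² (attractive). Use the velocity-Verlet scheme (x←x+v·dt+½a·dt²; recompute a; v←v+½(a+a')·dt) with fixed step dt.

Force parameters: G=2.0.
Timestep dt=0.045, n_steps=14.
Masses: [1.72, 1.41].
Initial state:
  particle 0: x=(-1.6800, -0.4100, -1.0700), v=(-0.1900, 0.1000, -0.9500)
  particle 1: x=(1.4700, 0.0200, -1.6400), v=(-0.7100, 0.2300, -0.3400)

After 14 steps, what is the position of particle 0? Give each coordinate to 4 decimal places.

step 0: x0=(-1.6800, -0.4100, -1.0700) x1=(1.4700, 0.0200, -1.6400)
step 1: x0=(-1.6883, -0.4055, -1.1128) x1=(1.4377, 0.0303, -1.6552)
step 2: x0=(-1.6960, -0.4009, -1.1557) x1=(1.4048, 0.0405, -1.6704)
step 3: x0=(-1.7032, -0.3962, -1.1987) x1=(1.3712, 0.0506, -1.6854)
step 4: x0=(-1.7098, -0.3914, -1.2417) x1=(1.3369, 0.0607, -1.7003)
step 5: x0=(-1.7159, -0.3865, -1.2849) x1=(1.3019, 0.0706, -1.7151)
step 6: x0=(-1.7213, -0.3816, -1.3282) x1=(1.2661, 0.0804, -1.7298)
step 7: x0=(-1.7262, -0.3765, -1.3715) x1=(1.2297, 0.0901, -1.7444)
step 8: x0=(-1.7304, -0.3714, -1.4149) x1=(1.1925, 0.0996, -1.7589)
step 9: x0=(-1.7340, -0.3662, -1.4584) x1=(1.1545, 0.1091, -1.7733)
step 10: x0=(-1.7370, -0.3608, -1.5019) x1=(1.1157, 0.1184, -1.7876)
step 11: x0=(-1.7393, -0.3554, -1.5455) x1=(1.0762, 0.1276, -1.8019)
step 12: x0=(-1.7409, -0.3498, -1.5892) x1=(1.0358, 0.1366, -1.8160)
step 13: x0=(-1.7418, -0.3441, -1.6329) x1=(0.9945, 0.1455, -1.8301)
step 14: x0=(-1.7420, -0.3383, -1.6767) x1=(0.9523, 0.1542, -1.8442)

(-1.7420, -0.3383, -1.6767)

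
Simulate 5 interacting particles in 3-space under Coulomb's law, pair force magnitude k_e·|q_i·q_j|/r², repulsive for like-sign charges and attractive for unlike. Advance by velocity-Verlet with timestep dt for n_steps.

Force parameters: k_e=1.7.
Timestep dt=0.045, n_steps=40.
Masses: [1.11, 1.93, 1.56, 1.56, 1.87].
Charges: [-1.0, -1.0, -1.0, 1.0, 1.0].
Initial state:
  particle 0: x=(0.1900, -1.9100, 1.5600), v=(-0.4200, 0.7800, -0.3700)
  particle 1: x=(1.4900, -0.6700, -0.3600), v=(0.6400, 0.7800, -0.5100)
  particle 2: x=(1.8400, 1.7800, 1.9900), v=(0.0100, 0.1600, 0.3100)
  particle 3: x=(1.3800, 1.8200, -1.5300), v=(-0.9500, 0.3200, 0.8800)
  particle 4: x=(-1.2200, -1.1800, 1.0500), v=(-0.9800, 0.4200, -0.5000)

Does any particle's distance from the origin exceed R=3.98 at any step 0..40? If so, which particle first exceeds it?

step 0: x0=(0.1900, -1.9100, 1.5600) x1=(1.4900, -0.6700, -0.3600) x2=(1.8400, 1.7800, 1.9900) x3=(1.3800, 1.8200, -1.5300) x4=(-1.2200, -1.1800, 1.0500)
step 1: x0=(0.1705, -1.8748, 1.5433) x1=(1.5188, -0.6348, -0.3831) x2=(1.8404, 1.7873, 2.0039) x3=(1.3373, 1.8343, -1.4903) x4=(-1.2637, -1.1612, 1.0276)
step 2: x0=(0.1498, -1.8394, 1.5265) x1=(1.5475, -0.5994, -0.4065) x2=(1.8408, 1.7948, 2.0178) x3=(1.2946, 1.8483, -1.4502) x4=(-1.3067, -1.1427, 1.0054)
step 3: x0=(0.1279, -1.8039, 1.5095) x1=(1.5761, -0.5638, -0.4302) x2=(1.8412, 1.8024, 2.0316) x3=(1.2521, 1.8619, -1.4099) x4=(-1.3490, -1.1244, 0.9833)
step 4: x0=(0.1048, -1.7681, 1.4924) x1=(1.6047, -0.5280, -0.4543) x2=(1.8415, 1.8102, 2.0454) x3=(1.2097, 1.8753, -1.3692) x4=(-1.3905, -1.1063, 0.9615)
step 5: x0=(0.0805, -1.7323, 1.4752) x1=(1.6332, -0.4919, -0.4786) x2=(1.8418, 1.8183, 2.0591) x3=(1.1673, 1.8884, -1.3283) x4=(-1.4314, -1.0884, 0.9398)
step 6: x0=(0.0550, -1.6963, 1.4578) x1=(1.6617, -0.4557, -0.5032) x2=(1.8421, 1.8265, 2.0728) x3=(1.1252, 1.9012, -1.2870) x4=(-1.4715, -1.0707, 0.9183)
step 7: x0=(0.0284, -1.6601, 1.4403) x1=(1.6901, -0.4192, -0.5282) x2=(1.8423, 1.8348, 2.0864) x3=(1.0831, 1.9136, -1.2455) x4=(-1.5110, -1.0532, 0.8971)
step 8: x0=(0.0006, -1.6238, 1.4226) x1=(1.7184, -0.3825, -0.5534) x2=(1.8424, 1.8434, 2.0999) x3=(1.0412, 1.9257, -1.2036) x4=(-1.5498, -1.0359, 0.8760)
step 9: x0=(-0.0285, -1.5874, 1.4047) x1=(1.7467, -0.3455, -0.5789) x2=(1.8425, 1.8521, 2.1135) x3=(0.9996, 1.9375, -1.1615) x4=(-1.5879, -1.0188, 0.8551)
step 10: x0=(-0.0586, -1.5508, 1.3866) x1=(1.7748, -0.3083, -0.6046) x2=(1.8426, 1.8611, 2.1269) x3=(0.9581, 1.9489, -1.1191) x4=(-1.6253, -1.0018, 0.8344)
step 11: x0=(-0.0900, -1.5141, 1.3683) x1=(1.8029, -0.2709, -0.6306) x2=(1.8426, 1.8701, 2.1403) x3=(0.9168, 1.9599, -1.0764) x4=(-1.6621, -0.9851, 0.8140)
step 12: x0=(-0.1226, -1.4773, 1.3497) x1=(1.8308, -0.2332, -0.6569) x2=(1.8425, 1.8794, 2.1537) x3=(0.8757, 1.9706, -1.0334) x4=(-1.6983, -0.9685, 0.7937)
step 13: x0=(-0.1563, -1.4404, 1.3309) x1=(1.8587, -0.1953, -0.6834) x2=(1.8424, 1.8889, 2.1670) x3=(0.8349, 1.9809, -0.9902) x4=(-1.7337, -0.9521, 0.7737)
step 14: x0=(-0.1912, -1.4033, 1.3119) x1=(1.8864, -0.1571, -0.7102) x2=(1.8422, 1.8985, 2.1803) x3=(0.7944, 1.9909, -0.9468) x4=(-1.7686, -0.9358, 0.7538)
step 15: x0=(-0.2273, -1.3661, 1.2926) x1=(1.9141, -0.1187, -0.7372) x2=(1.8419, 1.9082, 2.1936) x3=(0.7542, 2.0005, -0.9030) x4=(-1.8027, -0.9197, 0.7342)
step 16: x0=(-0.2647, -1.3288, 1.2730) x1=(1.9416, -0.0800, -0.7644) x2=(1.8416, 1.9182, 2.2067) x3=(0.7142, 2.0098, -0.8591) x4=(-1.8362, -0.9038, 0.7148)
step 17: x0=(-0.3032, -1.2913, 1.2531) x1=(1.9689, -0.0412, -0.7917) x2=(1.8412, 1.9283, 2.2199) x3=(0.6745, 2.0187, -0.8149) x4=(-1.8691, -0.8881, 0.6957)
step 18: x0=(-0.3430, -1.2537, 1.2329) x1=(1.9962, -0.0021, -0.8193) x2=(1.8407, 1.9385, 2.2330) x3=(0.6352, 2.0273, -0.7705) x4=(-1.9012, -0.8725, 0.6767)
step 19: x0=(-0.3840, -1.2159, 1.2124) x1=(2.0233, 0.0372, -0.8470) x2=(1.8402, 1.9489, 2.2460) x3=(0.5962, 2.0355, -0.7258) x4=(-1.9327, -0.8570, 0.6580)
step 20: x0=(-0.4262, -1.1780, 1.1915) x1=(2.0502, 0.0767, -0.8749) x2=(1.8395, 1.9595, 2.2590) x3=(0.5575, 2.0434, -0.6810) x4=(-1.9636, -0.8417, 0.6396)
step 21: x0=(-0.4697, -1.1399, 1.1702) x1=(2.0770, 0.1164, -0.9029) x2=(1.8388, 1.9702, 2.2720) x3=(0.5192, 2.0510, -0.6360) x4=(-1.9937, -0.8266, 0.6214)
step 22: x0=(-0.5145, -1.1017, 1.1486) x1=(2.1037, 0.1563, -0.9311) x2=(1.8380, 1.9811, 2.2849) x3=(0.4812, 2.0583, -0.5908) x4=(-2.0232, -0.8116, 0.6034)
step 23: x0=(-0.5607, -1.0633, 1.1266) x1=(2.1302, 0.1964, -0.9594) x2=(1.8371, 1.9921, 2.2977) x3=(0.4436, 2.0653, -0.5454) x4=(-2.0519, -0.7968, 0.5857)
step 24: x0=(-0.6081, -1.0247, 1.1041) x1=(2.1566, 0.2366, -0.9878) x2=(1.8361, 2.0032, 2.3105) x3=(0.4064, 2.0720, -0.4998) x4=(-2.0800, -0.7821, 0.5683)
step 25: x0=(-0.6569, -0.9860, 1.0812) x1=(2.1828, 0.2770, -1.0164) x2=(1.8350, 2.0145, 2.3233) x3=(0.3695, 2.0784, -0.4540) x4=(-2.1073, -0.7675, 0.5511)
step 26: x0=(-0.7072, -0.9470, 1.0578) x1=(2.2089, 0.3175, -1.0450) x2=(1.8338, 2.0259, 2.3360) x3=(0.3330, 2.0845, -0.4081) x4=(-2.1338, -0.7531, 0.5342)
step 27: x0=(-0.7588, -0.9080, 1.0339) x1=(2.2348, 0.3582, -1.0737) x2=(1.8325, 2.0374, 2.3486) x3=(0.2969, 2.0904, -0.3621) x4=(-2.1595, -0.7388, 0.5177)
step 28: x0=(-0.8119, -0.8687, 1.0095) x1=(2.2606, 0.3990, -1.1025) x2=(1.8311, 2.0490, 2.3612) x3=(0.2611, 2.0960, -0.3158) x4=(-2.1845, -0.7247, 0.5014)
step 29: x0=(-0.8666, -0.8292, 0.9846) x1=(2.2862, 0.4399, -1.1314) x2=(1.8296, 2.0607, 2.3738) x3=(0.2258, 2.1014, -0.2695) x4=(-2.2086, -0.7106, 0.4854)
step 30: x0=(-0.9228, -0.7896, 0.9591) x1=(2.3117, 0.4810, -1.1603) x2=(1.8279, 2.0726, 2.3863) x3=(0.1907, 2.1066, -0.2229) x4=(-2.2318, -0.6967, 0.4698)
step 31: x0=(-0.9807, -0.7498, 0.9329) x1=(2.3371, 0.5221, -1.1893) x2=(1.8262, 2.0845, 2.3987) x3=(0.1561, 2.1116, -0.1762) x4=(-2.2541, -0.6829, 0.4546)
step 32: x0=(-1.0403, -0.7098, 0.9061) x1=(2.3623, 0.5633, -1.2184) x2=(1.8243, 2.0966, 2.4111) x3=(0.1218, 2.1163, -0.1294) x4=(-2.2755, -0.6692, 0.4397)
step 33: x0=(-1.1017, -0.6697, 0.8786) x1=(2.3874, 0.6046, -1.2475) x2=(1.8223, 2.1087, 2.4234) x3=(0.0878, 2.1208, -0.0824) x4=(-2.2959, -0.6556, 0.4252)
step 34: x0=(-1.1650, -0.6294, 0.8504) x1=(2.4124, 0.6459, -1.2767) x2=(1.8201, 2.1210, 2.4357) x3=(0.0542, 2.1252, -0.0353) x4=(-2.3151, -0.6420, 0.4111)
step 35: x0=(-1.2304, -0.5891, 0.8214) x1=(2.4373, 0.6874, -1.3059) x2=(1.8178, 2.1333, 2.4479) x3=(0.0209, 2.1293, 0.0119) x4=(-2.3332, -0.6285, 0.3974)
step 36: x0=(-1.2979, -0.5486, 0.7915) x1=(2.4621, 0.7288, -1.3351) x2=(1.8154, 2.1457, 2.4601) x3=(-0.0120, 2.1333, 0.0593) x4=(-2.3501, -0.6149, 0.3843)
step 37: x0=(-1.3678, -0.5082, 0.7606) x1=(2.4867, 0.7704, -1.3644) x2=(1.8128, 2.1582, 2.4722) x3=(-0.0446, 2.1371, 0.1069) x4=(-2.3656, -0.6014, 0.3717)
step 38: x0=(-1.4403, -0.4678, 0.7288) x1=(2.5113, 0.8120, -1.3938) x2=(1.8101, 2.1707, 2.4842) x3=(-0.0769, 2.1407, 0.1545) x4=(-2.3796, -0.5878, 0.3597)
step 39: x0=(-1.5156, -0.4277, 0.6958) x1=(2.5358, 0.8536, -1.4231) x2=(1.8072, 2.1833, 2.4962) x3=(-0.1088, 2.1442, 0.2023) x4=(-2.3919, -0.5740, 0.3483)
step 40: x0=(-1.5941, -0.3878, 0.6614) x1=(2.5601, 0.8952, -1.4525) x2=(1.8041, 2.1960, 2.5081) x3=(-0.1405, 2.1475, 0.2503) x4=(-2.4024, -0.5600, 0.3377)

no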